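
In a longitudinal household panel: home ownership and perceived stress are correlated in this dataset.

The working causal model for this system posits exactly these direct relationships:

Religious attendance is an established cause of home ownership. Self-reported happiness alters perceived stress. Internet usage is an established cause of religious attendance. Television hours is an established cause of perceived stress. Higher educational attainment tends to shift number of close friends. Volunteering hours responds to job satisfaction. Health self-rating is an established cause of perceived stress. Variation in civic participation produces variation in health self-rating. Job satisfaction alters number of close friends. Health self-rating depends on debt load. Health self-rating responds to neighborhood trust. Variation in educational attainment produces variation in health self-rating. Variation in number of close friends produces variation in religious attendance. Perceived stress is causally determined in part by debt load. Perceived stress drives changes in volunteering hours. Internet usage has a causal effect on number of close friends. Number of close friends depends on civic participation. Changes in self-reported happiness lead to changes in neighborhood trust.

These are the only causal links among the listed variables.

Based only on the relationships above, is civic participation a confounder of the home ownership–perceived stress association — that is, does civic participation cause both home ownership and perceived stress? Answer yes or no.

Civic participation has a causal path to home ownership (civic participation → number of close friends → religious attendance → home ownership) and to perceived stress (civic participation → health self-rating → perceived stress), so it is a common cause of both — a confounder.

yes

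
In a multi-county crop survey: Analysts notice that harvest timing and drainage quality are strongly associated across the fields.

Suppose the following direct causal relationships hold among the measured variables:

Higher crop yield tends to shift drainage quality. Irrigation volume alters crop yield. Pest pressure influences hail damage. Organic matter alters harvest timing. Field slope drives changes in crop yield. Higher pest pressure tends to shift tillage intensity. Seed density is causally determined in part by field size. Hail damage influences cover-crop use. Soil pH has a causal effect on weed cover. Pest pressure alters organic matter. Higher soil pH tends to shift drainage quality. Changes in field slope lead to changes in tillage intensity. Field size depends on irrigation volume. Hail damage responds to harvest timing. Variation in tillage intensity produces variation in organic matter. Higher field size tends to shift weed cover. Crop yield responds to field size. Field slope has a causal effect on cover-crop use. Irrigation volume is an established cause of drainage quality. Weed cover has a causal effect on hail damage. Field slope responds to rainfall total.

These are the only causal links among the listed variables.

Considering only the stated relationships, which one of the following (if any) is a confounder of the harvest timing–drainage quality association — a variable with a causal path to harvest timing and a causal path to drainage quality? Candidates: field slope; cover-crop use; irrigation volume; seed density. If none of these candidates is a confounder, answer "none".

Field slope causes harvest timing (field slope → tillage intensity → organic matter → harvest timing) and also causes drainage quality (field slope → crop yield → drainage quality); it is a common cause of both.
Each of the other candidates lacks a causal path to at least one of harvest timing and drainage quality, so they do not confound the relationship.

field slope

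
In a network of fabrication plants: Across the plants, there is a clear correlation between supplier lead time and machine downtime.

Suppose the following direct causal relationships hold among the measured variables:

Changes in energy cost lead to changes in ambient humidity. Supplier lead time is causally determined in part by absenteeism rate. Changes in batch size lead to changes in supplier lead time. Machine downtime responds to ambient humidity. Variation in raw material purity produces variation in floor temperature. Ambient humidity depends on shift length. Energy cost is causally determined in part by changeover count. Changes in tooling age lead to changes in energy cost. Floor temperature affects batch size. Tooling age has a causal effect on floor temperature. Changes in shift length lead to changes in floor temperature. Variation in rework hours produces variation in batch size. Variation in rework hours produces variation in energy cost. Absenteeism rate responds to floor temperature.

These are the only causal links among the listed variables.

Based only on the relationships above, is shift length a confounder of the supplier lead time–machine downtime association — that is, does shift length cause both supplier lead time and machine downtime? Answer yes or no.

yes

Shift length has a causal path to supplier lead time (shift length → floor temperature → batch size → supplier lead time) and to machine downtime (shift length → ambient humidity → machine downtime), so it is a common cause of both — a confounder.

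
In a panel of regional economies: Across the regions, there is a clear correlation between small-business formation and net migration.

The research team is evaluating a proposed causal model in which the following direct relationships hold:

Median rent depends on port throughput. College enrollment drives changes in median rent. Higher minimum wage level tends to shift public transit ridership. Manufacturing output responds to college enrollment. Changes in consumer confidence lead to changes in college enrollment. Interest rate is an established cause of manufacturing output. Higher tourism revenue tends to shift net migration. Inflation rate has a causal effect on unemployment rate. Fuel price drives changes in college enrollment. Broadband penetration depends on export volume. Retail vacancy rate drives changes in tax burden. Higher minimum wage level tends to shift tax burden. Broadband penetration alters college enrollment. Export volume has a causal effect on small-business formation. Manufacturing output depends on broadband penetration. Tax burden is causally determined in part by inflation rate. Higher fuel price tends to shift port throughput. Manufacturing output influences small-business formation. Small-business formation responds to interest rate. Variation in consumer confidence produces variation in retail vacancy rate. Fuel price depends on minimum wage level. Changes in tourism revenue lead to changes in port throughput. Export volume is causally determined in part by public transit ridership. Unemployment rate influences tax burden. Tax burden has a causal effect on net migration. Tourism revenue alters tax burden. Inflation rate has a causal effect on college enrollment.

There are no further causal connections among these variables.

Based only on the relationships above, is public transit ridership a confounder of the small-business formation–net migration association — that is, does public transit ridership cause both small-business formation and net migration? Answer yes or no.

no

Public transit ridership has no stated causal path to net migration. A confounder must cause both variables, so public transit ridership does not qualify.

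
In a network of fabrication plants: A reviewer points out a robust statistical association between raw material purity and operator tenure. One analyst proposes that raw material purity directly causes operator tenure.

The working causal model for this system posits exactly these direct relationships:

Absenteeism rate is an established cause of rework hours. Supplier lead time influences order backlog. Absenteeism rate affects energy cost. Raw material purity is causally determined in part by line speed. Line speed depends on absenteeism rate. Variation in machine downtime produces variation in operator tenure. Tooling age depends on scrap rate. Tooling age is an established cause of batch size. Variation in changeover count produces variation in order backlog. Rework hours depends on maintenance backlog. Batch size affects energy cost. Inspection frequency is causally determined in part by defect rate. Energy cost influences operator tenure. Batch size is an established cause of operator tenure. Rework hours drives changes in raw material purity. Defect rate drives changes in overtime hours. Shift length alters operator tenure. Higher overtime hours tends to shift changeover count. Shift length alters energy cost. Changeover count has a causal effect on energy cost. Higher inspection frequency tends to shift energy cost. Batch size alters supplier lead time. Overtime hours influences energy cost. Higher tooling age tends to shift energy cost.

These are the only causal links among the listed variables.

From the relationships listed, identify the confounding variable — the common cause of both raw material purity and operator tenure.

absenteeism rate

Absenteeism rate has a causal path to raw material purity (absenteeism rate → line speed → raw material purity) and a separate causal path to operator tenure (absenteeism rate → energy cost → operator tenure), so it is a common cause of both.
No stated relationship gives raw material purity a causal route to operator tenure, so the correlation is explained by the shared upstream cause rather than a direct effect.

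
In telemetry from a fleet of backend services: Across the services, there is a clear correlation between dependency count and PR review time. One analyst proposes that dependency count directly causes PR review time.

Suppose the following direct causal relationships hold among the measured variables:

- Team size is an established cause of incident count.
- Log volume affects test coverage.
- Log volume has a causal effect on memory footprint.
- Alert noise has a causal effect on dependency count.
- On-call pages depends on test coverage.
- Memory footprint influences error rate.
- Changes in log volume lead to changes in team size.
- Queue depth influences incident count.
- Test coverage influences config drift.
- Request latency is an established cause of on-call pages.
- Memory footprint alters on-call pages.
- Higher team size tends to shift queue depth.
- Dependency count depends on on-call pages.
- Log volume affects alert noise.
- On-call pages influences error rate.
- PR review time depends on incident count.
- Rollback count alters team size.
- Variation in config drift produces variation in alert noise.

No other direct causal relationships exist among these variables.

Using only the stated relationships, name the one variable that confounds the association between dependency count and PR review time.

Log volume has a causal path to dependency count (log volume → alert noise → dependency count) and a separate causal path to PR review time (log volume → team size → incident count → PR review time), so it is a common cause of both.
No stated relationship gives dependency count a causal route to PR review time, so the correlation is explained by the shared upstream cause rather than a direct effect.

log volume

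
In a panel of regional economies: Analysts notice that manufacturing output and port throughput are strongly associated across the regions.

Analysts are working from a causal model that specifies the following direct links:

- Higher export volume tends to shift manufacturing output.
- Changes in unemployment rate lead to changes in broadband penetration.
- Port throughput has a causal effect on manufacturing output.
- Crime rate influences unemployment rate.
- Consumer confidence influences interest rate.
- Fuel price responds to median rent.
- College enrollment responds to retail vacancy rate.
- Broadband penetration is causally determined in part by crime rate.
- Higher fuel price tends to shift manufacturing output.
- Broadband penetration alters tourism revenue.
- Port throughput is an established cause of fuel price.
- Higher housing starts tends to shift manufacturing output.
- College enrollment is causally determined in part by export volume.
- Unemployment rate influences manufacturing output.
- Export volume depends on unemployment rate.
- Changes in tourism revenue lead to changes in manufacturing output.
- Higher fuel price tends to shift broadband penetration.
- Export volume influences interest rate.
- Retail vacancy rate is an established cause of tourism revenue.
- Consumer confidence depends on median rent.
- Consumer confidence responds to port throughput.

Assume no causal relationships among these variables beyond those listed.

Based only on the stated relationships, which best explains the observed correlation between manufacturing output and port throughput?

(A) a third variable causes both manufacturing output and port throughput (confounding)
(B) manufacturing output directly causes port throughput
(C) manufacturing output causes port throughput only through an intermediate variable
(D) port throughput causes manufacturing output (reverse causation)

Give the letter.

The stated link runs port throughput → manufacturing output; manufacturing output has no causal path to port throughput. No variable causes both, so confounding is ruled out. The correlation reflects reverse causation.

D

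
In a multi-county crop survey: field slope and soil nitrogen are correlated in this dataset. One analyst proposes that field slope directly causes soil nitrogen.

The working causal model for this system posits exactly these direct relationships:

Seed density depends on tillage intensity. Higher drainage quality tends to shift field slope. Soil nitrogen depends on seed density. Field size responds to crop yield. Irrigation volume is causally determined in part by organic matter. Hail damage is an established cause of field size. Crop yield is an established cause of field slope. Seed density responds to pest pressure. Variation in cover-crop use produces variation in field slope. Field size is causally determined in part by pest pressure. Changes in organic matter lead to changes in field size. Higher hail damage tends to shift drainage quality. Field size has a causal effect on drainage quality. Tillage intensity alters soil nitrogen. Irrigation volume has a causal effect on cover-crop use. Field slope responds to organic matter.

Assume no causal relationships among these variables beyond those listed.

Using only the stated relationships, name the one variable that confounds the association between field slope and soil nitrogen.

Pest pressure has a causal path to field slope (pest pressure → field size → drainage quality → field slope) and a separate causal path to soil nitrogen (pest pressure → seed density → soil nitrogen), so it is a common cause of both.
No stated relationship gives field slope a causal route to soil nitrogen, so the correlation is explained by the shared upstream cause rather than a direct effect.

pest pressure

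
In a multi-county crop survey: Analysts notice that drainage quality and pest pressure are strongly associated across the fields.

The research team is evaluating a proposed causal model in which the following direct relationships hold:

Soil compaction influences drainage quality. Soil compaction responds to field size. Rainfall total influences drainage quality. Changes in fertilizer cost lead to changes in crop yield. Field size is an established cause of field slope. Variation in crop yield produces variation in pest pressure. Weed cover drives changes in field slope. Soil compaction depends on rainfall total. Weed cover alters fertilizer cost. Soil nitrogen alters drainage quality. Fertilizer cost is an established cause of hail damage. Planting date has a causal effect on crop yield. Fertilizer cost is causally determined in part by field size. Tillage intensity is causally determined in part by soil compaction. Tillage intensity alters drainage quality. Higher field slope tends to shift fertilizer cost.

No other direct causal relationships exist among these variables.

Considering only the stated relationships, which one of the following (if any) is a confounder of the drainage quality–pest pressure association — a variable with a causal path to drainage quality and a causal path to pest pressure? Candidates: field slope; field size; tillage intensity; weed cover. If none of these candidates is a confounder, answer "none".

field size

Field size causes drainage quality (field size → soil compaction → drainage quality) and also causes pest pressure (field size → fertilizer cost → crop yield → pest pressure); it is a common cause of both.
Each of the other candidates lacks a causal path to at least one of drainage quality and pest pressure, so they do not confound the relationship.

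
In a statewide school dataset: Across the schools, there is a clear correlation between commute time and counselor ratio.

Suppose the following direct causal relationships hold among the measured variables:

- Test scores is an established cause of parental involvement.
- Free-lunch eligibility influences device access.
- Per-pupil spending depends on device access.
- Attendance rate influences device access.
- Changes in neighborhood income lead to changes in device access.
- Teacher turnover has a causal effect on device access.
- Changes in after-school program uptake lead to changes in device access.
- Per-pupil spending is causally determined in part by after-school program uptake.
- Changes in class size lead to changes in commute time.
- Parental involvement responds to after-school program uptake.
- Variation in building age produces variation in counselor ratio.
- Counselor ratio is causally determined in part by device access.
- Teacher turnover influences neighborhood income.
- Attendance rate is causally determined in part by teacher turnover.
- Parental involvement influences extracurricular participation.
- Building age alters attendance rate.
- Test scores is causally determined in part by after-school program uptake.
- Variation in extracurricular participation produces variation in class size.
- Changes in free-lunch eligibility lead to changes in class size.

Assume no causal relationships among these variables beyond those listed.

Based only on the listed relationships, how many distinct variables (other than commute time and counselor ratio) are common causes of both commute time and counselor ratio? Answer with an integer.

The common causes are: after-school program uptake (to commute time via after-school program uptake → parental involvement → extracurricular participation → class size → commute time; to counselor ratio via after-school program uptake → device access → counselor ratio); free-lunch eligibility (to commute time via free-lunch eligibility → class size → commute time; to counselor ratio via free-lunch eligibility → device access → counselor ratio).
Every other variable lacks a causal path to at least one of commute time and counselor ratio.

2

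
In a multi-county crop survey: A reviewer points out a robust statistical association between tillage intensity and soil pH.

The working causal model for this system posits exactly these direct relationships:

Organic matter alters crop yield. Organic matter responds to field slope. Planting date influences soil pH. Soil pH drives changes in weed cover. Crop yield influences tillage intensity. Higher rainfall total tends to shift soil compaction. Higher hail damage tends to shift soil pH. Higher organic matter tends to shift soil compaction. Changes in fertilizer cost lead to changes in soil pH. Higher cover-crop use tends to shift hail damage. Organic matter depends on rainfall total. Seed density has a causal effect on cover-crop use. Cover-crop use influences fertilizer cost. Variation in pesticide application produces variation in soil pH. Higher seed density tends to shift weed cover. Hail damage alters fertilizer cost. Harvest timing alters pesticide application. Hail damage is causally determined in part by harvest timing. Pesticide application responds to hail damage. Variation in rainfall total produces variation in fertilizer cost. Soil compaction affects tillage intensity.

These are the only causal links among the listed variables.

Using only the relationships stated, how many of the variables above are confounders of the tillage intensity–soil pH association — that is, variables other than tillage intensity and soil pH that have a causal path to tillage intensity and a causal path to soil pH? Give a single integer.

1

The common causes are: rainfall total (to tillage intensity via rainfall total → soil compaction → tillage intensity; to soil pH via rainfall total → fertilizer cost → soil pH).
Every other variable lacks a causal path to at least one of tillage intensity and soil pH.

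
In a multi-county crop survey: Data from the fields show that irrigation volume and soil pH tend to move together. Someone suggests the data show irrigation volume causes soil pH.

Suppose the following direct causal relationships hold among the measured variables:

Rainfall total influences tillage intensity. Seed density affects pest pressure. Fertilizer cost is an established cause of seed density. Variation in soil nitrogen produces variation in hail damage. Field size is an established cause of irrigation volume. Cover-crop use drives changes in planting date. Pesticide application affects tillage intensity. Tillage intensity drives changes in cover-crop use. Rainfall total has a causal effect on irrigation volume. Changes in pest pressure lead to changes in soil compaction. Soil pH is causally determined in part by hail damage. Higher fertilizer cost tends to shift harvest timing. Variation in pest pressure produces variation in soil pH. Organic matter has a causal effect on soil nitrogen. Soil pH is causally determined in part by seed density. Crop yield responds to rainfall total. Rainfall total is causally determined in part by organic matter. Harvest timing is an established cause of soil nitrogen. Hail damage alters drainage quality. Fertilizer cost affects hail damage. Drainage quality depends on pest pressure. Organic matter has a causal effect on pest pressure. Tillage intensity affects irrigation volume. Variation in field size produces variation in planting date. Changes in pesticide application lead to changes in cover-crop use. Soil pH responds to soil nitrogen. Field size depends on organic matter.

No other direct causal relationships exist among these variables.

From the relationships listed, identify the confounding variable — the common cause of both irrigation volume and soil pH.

Organic matter has a causal path to irrigation volume (organic matter → field size → irrigation volume) and a separate causal path to soil pH (organic matter → pest pressure → soil pH), so it is a common cause of both.
No stated relationship gives irrigation volume a causal route to soil pH, so the correlation is explained by the shared upstream cause rather than a direct effect.

organic matter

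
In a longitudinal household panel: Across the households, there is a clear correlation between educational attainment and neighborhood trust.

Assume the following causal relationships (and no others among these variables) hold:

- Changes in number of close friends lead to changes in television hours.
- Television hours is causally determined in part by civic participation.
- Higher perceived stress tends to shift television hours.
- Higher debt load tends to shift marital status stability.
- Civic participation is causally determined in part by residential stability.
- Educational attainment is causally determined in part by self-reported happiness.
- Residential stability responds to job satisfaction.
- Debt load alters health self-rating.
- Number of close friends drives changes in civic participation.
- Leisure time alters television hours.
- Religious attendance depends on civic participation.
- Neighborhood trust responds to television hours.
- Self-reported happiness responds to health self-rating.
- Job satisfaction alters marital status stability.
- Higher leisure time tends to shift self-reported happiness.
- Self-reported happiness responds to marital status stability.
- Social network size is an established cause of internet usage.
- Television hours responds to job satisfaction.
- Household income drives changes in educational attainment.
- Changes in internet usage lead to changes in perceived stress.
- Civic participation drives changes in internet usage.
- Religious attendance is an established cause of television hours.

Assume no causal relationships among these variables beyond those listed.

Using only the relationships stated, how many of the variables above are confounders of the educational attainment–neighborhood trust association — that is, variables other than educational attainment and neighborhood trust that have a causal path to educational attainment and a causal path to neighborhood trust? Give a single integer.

The common causes are: job satisfaction (to educational attainment via job satisfaction → marital status stability → self-reported happiness → educational attainment; to neighborhood trust via job satisfaction → television hours → neighborhood trust); leisure time (to educational attainment via leisure time → self-reported happiness → educational attainment; to neighborhood trust via leisure time → television hours → neighborhood trust).
Every other variable lacks a causal path to at least one of educational attainment and neighborhood trust.

2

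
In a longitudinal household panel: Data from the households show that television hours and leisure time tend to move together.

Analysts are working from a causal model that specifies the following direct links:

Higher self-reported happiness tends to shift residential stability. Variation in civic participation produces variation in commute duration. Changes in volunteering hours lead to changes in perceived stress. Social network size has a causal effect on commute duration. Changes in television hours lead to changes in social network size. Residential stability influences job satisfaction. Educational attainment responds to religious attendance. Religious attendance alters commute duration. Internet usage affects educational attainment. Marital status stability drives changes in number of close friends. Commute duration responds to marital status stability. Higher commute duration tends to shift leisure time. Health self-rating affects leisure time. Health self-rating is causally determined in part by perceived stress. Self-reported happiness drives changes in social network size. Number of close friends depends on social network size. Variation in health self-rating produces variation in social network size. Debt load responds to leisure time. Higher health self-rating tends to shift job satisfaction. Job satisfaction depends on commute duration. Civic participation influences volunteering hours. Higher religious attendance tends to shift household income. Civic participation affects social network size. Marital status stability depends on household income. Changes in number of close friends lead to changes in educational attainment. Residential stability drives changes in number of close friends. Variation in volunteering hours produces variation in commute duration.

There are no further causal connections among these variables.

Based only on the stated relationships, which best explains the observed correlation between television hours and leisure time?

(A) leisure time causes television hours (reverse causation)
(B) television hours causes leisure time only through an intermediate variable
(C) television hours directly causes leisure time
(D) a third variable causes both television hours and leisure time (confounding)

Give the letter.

B

Television hours reaches leisure time through television hours → social network size → commute duration → leisure time — an indirect causal chain with no direct television hours → leisure time link. No variable causes both television hours and leisure time, so confounding is ruled out; the effect is mediated.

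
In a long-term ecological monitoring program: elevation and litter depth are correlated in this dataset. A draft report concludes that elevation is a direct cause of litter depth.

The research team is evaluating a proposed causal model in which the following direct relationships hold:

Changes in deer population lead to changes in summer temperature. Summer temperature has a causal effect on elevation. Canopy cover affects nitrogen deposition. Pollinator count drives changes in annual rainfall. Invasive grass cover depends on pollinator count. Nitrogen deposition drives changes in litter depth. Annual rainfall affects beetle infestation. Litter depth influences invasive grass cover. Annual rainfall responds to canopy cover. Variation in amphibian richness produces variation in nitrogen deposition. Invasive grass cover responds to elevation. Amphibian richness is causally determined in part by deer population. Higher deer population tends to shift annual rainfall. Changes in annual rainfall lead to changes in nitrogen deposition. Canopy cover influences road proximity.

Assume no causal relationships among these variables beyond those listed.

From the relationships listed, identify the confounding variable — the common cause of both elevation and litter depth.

deer population

Deer population has a causal path to elevation (deer population → summer temperature → elevation) and a separate causal path to litter depth (deer population → amphibian richness → nitrogen deposition → litter depth), so it is a common cause of both.
No stated relationship gives elevation a causal route to litter depth, so the correlation is explained by the shared upstream cause rather than a direct effect.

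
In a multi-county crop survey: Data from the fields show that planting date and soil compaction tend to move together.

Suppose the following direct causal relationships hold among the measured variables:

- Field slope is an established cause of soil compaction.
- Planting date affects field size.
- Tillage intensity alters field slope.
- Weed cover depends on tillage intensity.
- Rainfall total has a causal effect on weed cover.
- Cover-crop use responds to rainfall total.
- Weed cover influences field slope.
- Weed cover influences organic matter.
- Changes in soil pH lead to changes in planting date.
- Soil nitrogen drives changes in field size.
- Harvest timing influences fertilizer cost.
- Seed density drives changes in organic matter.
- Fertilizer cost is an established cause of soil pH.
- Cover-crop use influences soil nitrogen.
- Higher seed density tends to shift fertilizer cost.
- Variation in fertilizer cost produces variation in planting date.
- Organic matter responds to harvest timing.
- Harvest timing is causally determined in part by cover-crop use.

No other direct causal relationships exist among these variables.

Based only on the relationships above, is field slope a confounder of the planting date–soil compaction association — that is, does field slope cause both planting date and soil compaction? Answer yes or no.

Field slope has no stated causal path to planting date. A confounder must cause both variables, so field slope does not qualify.

no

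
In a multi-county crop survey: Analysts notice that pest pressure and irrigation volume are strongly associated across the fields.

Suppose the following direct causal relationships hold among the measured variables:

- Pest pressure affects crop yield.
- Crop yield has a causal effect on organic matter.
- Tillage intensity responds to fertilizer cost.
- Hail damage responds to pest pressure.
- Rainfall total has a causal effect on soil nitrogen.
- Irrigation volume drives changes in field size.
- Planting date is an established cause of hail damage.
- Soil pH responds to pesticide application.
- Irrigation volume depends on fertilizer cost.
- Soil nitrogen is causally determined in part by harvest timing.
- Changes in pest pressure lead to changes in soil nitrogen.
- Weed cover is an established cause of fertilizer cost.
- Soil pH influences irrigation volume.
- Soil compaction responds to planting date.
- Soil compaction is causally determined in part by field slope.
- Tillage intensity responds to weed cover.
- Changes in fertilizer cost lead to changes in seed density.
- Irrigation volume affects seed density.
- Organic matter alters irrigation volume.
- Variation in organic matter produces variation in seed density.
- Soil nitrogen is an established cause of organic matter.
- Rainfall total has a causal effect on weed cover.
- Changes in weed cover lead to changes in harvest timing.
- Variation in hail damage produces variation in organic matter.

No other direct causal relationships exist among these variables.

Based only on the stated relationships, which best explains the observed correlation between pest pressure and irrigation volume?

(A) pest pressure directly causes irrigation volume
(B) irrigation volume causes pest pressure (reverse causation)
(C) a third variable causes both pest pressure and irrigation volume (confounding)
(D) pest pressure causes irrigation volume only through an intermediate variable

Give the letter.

Pest pressure reaches irrigation volume through pest pressure → hail damage → organic matter → irrigation volume — an indirect causal chain with no direct pest pressure → irrigation volume link. No variable causes both pest pressure and irrigation volume, so confounding is ruled out; the effect is mediated.

D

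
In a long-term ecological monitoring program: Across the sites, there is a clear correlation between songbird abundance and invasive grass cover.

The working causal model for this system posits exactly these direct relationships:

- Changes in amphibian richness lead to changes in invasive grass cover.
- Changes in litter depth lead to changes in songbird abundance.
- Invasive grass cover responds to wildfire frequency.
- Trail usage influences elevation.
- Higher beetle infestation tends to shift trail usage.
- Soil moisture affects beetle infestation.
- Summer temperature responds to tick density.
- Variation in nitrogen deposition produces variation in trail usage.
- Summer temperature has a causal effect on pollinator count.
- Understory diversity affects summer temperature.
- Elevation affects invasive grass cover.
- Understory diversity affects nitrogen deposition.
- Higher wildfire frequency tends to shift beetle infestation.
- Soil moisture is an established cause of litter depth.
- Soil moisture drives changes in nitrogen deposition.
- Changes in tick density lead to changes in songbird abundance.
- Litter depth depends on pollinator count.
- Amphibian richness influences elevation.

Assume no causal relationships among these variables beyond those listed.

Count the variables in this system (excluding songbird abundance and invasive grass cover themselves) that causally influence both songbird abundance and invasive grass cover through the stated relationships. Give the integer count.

The common causes are: soil moisture (to songbird abundance via soil moisture → litter depth → songbird abundance; to invasive grass cover via soil moisture → beetle infestation → trail usage → elevation → invasive grass cover); understory diversity (to songbird abundance via understory diversity → summer temperature → pollinator count → litter depth → songbird abundance; to invasive grass cover via understory diversity → nitrogen deposition → trail usage → elevation → invasive grass cover).
Every other variable lacks a causal path to at least one of songbird abundance and invasive grass cover.

2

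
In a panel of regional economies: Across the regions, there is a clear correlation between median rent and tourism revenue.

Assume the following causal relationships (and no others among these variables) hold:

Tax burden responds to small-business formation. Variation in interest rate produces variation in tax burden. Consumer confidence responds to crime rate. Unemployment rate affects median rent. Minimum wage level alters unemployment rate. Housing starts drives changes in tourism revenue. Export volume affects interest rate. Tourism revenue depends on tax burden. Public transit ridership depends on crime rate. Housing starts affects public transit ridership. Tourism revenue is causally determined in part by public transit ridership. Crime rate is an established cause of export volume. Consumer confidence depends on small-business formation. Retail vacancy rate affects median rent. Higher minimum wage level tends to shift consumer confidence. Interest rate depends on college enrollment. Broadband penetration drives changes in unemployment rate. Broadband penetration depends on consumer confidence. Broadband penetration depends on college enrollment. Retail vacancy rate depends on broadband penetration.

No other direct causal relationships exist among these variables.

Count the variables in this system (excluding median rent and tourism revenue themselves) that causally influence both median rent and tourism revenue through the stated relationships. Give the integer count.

3

The common causes are: college enrollment (to median rent via college enrollment → broadband penetration → retail vacancy rate → median rent; to tourism revenue via college enrollment → interest rate → tax burden → tourism revenue); crime rate (to median rent via crime rate → consumer confidence → broadband penetration → retail vacancy rate → median rent; to tourism revenue via crime rate → public transit ridership → tourism revenue); small-business formation (to median rent via small-business formation → consumer confidence → broadband penetration → retail vacancy rate → median rent; to tourism revenue via small-business formation → tax burden → tourism revenue).
Every other variable lacks a causal path to at least one of median rent and tourism revenue.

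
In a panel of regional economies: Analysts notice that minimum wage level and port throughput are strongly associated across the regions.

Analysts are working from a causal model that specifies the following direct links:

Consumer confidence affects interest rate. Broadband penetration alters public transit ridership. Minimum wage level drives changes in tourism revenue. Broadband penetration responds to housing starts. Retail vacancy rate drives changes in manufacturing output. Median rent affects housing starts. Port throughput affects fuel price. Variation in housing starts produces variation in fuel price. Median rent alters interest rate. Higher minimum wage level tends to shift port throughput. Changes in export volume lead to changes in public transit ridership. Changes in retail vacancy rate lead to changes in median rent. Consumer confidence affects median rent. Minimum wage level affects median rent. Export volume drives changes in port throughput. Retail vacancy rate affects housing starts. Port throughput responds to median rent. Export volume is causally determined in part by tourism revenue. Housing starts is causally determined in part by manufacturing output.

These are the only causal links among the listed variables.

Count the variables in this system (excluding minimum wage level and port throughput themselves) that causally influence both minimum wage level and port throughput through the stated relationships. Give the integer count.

0

No listed variable has a causal path to both minimum wage level and port throughput, so there are no common causes.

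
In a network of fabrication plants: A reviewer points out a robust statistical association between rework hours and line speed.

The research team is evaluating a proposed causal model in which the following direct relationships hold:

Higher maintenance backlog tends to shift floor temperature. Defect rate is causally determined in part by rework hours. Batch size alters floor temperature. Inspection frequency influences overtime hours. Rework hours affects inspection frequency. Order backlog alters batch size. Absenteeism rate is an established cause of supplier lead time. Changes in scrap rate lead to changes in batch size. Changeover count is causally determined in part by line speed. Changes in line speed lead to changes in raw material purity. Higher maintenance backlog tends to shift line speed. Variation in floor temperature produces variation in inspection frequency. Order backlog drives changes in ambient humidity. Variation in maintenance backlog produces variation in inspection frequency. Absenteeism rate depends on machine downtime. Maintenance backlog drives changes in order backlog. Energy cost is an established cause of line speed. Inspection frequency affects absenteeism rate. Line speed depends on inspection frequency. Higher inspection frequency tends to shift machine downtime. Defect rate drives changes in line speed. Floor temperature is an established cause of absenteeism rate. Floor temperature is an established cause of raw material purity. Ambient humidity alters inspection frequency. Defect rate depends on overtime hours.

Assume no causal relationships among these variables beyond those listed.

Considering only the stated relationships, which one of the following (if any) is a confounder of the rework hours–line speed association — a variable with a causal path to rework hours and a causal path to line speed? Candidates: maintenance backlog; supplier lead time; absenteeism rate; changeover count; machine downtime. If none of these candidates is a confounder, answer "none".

none

None of the listed candidates has causal paths to both rework hours and line speed in the stated relationships, so none is a common cause.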